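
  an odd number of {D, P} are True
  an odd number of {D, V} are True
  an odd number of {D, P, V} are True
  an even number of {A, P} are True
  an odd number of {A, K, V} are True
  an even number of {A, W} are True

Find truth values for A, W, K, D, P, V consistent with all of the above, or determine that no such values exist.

A=F, W=F, K=T, D=T, P=F, V=F

{D, P}: 1 true → odd ✓
{D, V}: 1 true → odd ✓
{D, P, V}: 1 true → odd ✓
{A, P}: 0 true → even ✓
{A, K, V}: 1 true → odd ✓
{A, W}: 0 true → even ✓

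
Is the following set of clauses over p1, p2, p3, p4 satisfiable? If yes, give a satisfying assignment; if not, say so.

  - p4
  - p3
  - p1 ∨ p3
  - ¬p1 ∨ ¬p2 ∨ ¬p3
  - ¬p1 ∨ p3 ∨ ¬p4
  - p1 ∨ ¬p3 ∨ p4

Unit clause (p4) forces p4 = True.
Unit clause (p3) forces p3 = True.
Set p1 = True.
  then (¬p1 ∨ ¬p2 ∨ ¬p3) forces p2 = False.
Check each clause:
  (p4): p4 holds.
  (p3): p3 holds.
  (p1 ∨ p3): p1 holds.
  (¬p1 ∨ ¬p2 ∨ ¬p3): ¬p2 holds.
  (¬p1 ∨ p3 ∨ ¬p4): p3 holds.
  (p1 ∨ ¬p3 ∨ p4): p1 holds.
All clauses satisfied.

p1=T, p2=F, p3=T, p4=T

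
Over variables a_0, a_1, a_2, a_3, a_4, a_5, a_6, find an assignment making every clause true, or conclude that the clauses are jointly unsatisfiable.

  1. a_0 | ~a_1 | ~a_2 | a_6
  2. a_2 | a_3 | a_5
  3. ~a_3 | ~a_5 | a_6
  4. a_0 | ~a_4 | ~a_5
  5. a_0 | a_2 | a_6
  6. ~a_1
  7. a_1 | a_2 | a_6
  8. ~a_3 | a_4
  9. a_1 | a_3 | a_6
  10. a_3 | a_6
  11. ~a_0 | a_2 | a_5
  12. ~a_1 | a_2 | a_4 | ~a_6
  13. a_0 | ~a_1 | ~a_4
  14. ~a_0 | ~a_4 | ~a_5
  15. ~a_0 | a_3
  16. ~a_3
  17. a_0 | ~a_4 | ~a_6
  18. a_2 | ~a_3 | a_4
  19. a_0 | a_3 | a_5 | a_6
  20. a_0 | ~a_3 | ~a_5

Unit clause (~a_1) forces a_1 = False.
Unit clause (~a_3) forces a_3 = False.
In (a_1 | a_3 | a_6) only a_6 is left, so a_6 = True.
In (~a_0 | a_3) only ~a_0 is left, so a_0 = False.
In (a_0 | ~a_4 | ~a_6) only ~a_4 is left, so a_4 = False.
Set a_2 = False.
  then (a_2 | a_3 | a_5) forces a_5 = True.
All clauses satisfied.

a_0 = False, a_1 = False, a_2 = False, a_3 = False, a_4 = False, a_5 = True, a_6 = True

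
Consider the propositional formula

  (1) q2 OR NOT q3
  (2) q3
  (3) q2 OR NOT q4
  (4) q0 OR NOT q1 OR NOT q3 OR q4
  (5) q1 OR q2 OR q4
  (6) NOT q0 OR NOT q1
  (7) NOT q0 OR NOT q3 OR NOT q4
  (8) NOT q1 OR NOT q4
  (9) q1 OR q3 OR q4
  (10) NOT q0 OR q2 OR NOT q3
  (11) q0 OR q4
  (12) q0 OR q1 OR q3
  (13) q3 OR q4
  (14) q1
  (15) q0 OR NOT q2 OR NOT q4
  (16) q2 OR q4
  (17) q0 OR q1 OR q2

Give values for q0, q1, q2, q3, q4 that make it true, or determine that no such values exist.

Unsatisfiable — no assignment works.

Case q1 = True:
  (q3) forces q3 = True.
  (q2 OR NOT q3) forces q2 = True.
  (NOT q0 OR NOT q1) forces q0 = False.
  (q0 OR NOT q1 OR NOT q3 OR q4) forces q4 = True.
  Clause (NOT q1 OR NOT q4) is falsified — contradiction.
Case q1 = False:
  Clause (q1) is falsified — contradiction.
Both cases fail, so the formula is unsatisfiable.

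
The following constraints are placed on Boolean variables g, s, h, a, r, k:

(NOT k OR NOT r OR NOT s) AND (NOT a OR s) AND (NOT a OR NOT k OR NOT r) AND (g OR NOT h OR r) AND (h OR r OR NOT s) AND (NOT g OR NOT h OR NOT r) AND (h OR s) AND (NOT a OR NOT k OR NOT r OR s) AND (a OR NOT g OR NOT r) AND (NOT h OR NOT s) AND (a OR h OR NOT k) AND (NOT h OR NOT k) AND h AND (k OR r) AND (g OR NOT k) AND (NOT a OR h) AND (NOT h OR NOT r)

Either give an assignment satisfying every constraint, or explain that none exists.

Unsatisfiable — no assignment works.

Case h = True:
  (NOT h OR NOT s) forces s = False.
  (NOT a OR s) forces a = False.
  (NOT h OR NOT k) forces k = False.
  (k OR r) forces r = True.
  Clause (NOT h OR NOT r) is falsified — contradiction.
Case h = False:
  Clause (h) is falsified — contradiction.
Both cases fail, so the formula is unsatisfiable.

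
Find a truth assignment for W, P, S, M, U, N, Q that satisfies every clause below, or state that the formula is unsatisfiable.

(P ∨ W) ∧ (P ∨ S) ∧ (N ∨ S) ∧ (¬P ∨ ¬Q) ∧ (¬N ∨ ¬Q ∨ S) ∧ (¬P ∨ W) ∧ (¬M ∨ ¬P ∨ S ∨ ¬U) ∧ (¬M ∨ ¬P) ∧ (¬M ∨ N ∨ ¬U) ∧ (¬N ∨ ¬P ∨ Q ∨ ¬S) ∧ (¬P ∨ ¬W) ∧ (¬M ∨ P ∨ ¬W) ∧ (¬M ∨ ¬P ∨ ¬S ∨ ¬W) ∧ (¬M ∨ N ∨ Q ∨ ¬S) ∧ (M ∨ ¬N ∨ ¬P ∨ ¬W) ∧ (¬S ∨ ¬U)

W = True; P = False; S = True; M = False; U = False; N = True; Q = False

Try W = False:
  (P ∨ W) forces P = True.
  clause (¬P ∨ W) is falsified — backtrack.
So W = True.
  then (¬P ∨ ¬W) forces P = False.
  then (¬M ∨ P ∨ ¬W) forces M = False.
  then (P ∨ S) forces S = True.
  then (¬S ∨ ¬U) forces U = False.
Set N = True.
Set Q = False.
All clauses satisfied.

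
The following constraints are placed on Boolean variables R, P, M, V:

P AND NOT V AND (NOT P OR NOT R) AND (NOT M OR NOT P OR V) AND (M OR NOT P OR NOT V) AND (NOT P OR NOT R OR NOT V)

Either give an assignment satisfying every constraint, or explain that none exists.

Unit clause (P) forces P = True.
Unit clause (NOT V) forces V = False.
In (NOT P OR NOT R) only NOT R is left, so R = False.
In (NOT M OR NOT P OR V) only NOT M is left, so M = False.
Check each clause:
  (P): P holds.
  (NOT V): NOT V holds.
  (NOT P OR NOT R): NOT R holds.
  (NOT M OR NOT P OR V): NOT M holds.
  (M OR NOT P OR NOT V): NOT V holds.
  (NOT P OR NOT R OR NOT V): NOT R holds.
All clauses satisfied.

R = False; P = True; M = False; V = False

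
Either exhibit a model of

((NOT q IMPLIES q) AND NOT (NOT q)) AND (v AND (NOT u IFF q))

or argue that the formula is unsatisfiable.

u=F; q=T; v=T

  (NOT q IMPLIES q) AND NOT (NOT q) = True
    NOT q IMPLIES q = True
      NOT q = False
    NOT (NOT q) = True
      NOT q = False
  v AND (NOT u IFF q) = True
    NOT u IFF q = True
      NOT u = True
Both conjuncts True, so the formula holds.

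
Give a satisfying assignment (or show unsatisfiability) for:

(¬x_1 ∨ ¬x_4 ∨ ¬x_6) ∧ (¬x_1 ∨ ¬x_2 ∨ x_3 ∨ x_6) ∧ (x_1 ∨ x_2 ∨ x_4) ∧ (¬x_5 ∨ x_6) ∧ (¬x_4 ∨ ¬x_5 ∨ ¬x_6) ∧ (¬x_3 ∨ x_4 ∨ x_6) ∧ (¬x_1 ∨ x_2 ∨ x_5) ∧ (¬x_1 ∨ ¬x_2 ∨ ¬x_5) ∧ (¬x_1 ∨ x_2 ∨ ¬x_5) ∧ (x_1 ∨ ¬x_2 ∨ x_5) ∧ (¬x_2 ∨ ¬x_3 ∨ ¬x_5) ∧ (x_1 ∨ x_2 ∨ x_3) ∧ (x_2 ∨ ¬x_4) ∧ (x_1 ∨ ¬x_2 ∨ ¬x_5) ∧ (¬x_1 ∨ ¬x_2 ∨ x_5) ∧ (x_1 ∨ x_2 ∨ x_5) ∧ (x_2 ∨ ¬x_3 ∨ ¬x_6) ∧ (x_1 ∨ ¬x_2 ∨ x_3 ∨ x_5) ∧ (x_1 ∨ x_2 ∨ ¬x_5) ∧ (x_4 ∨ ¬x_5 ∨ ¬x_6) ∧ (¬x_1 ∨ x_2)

Case x_1 = True:
  (¬x_1 ∨ x_2) forces x_2 = True.
  (¬x_1 ∨ ¬x_2 ∨ ¬x_5) forces x_5 = False.
  Clause (¬x_1 ∨ ¬x_2 ∨ x_5) is falsified — contradiction.
Case x_1 = False:
  If x_2 = True:
    (x_1 ∨ ¬x_2 ∨ x_5) forces x_5 = True.
    clause (x_1 ∨ ¬x_2 ∨ ¬x_5) is falsified.
  If x_2 = False:
    (x_1 ∨ x_2 ∨ x_4) forces x_4 = True.
    clause (x_2 ∨ ¬x_4) is falsified.
  Every sub-case reaches a contradiction.
Both cases fail, so the formula is unsatisfiable.

UNSATISFIABLE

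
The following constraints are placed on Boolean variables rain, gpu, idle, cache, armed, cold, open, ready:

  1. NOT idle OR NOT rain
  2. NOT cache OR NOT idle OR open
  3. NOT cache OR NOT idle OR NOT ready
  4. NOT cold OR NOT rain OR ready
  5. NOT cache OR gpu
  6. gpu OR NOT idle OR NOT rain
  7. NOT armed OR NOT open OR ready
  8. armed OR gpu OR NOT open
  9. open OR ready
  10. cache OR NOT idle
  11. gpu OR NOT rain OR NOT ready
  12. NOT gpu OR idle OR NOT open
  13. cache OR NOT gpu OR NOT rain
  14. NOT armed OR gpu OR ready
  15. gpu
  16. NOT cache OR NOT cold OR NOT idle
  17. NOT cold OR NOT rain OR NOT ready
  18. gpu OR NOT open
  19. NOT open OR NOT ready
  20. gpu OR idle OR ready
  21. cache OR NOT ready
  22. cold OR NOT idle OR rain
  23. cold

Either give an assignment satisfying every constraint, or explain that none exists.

Unit clause (gpu) forces gpu = True.
Unit clause (cold) forces cold = True.
Try rain = True:
  (NOT idle OR NOT rain) forces idle = False.
  (NOT cold OR NOT rain OR ready) forces ready = True.
  clause (NOT cold OR NOT rain OR NOT ready) is falsified — backtrack.
So rain = False.
Try idle = True:
  (cache OR NOT idle) forces cache = True.
  clause (NOT cache OR NOT cold OR NOT idle) is falsified — backtrack.
So idle = False.
  then (NOT gpu OR idle OR NOT open) forces open = False.
  then (open OR ready) forces ready = True.
  then (cache OR NOT ready) forces cache = True.
Set armed = False.
All clauses satisfied.

rain=F, gpu=T, idle=F, cache=T, armed=F, cold=T, open=F, ready=T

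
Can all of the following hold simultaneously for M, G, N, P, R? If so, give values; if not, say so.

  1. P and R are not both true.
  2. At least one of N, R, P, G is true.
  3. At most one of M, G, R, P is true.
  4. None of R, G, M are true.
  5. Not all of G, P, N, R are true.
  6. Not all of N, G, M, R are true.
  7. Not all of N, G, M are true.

M=F, G=F, N=F, P=T, R=F

  (1) P=T, R=F — not both ✓
  (2) {N, R, P, G}: 1 true — at least one ✓
  (3) {M, G, R, P}: 1 true — at most one ✓
  (4) {R, G, M}: 0 true — none ✓
  (5) {G, P, N, R}: 1/4 true — not all ✓
  (6) {N, G, M, R}: 0/4 true — not all ✓
  (7) {N, G, M}: 0/3 true — not all ✓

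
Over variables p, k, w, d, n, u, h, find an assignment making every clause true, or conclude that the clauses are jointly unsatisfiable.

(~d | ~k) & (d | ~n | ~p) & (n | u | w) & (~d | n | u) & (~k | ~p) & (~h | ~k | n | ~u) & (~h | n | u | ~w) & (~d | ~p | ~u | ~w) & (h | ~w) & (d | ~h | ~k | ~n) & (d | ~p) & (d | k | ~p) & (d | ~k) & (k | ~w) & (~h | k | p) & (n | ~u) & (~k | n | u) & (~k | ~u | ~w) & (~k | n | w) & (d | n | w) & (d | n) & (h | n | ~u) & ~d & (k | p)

UNSATISFIABLE

Case d = True:
  Clause (~d) is falsified — contradiction.
Case d = False:
  (d | ~p) forces p = False.
  (d | ~k) forces k = False.
  Clause (k | p) is falsified — contradiction.
Both cases fail, so the formula is unsatisfiable.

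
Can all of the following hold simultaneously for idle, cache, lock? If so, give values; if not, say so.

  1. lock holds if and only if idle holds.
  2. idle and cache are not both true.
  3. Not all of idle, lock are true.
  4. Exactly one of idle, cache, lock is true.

idle=F; cache=T; lock=F

  (1) lock=F, idle=F — same ✓
  (2) idle=F, cache=T — not both ✓
  (3) {idle, lock}: 0/2 true — not all ✓
  (4) {idle, cache, lock}: 1 true — exactly one ✓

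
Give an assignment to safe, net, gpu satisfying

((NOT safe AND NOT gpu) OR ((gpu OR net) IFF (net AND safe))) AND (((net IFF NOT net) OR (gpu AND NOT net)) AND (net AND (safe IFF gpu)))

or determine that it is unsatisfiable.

No satisfying assignment exists.

Case net = True: the conjunct (net IFF NOT net) OR (gpu AND NOT net) becomes (True IFF False) OR (gpu AND False) = False.
Case net = False: the conjunct net is False.
Both cases fail — unsatisfiable.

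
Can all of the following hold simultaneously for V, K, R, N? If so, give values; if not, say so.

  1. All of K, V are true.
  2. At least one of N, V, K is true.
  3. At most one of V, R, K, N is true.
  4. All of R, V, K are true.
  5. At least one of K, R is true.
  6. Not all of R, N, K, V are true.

Unsatisfiable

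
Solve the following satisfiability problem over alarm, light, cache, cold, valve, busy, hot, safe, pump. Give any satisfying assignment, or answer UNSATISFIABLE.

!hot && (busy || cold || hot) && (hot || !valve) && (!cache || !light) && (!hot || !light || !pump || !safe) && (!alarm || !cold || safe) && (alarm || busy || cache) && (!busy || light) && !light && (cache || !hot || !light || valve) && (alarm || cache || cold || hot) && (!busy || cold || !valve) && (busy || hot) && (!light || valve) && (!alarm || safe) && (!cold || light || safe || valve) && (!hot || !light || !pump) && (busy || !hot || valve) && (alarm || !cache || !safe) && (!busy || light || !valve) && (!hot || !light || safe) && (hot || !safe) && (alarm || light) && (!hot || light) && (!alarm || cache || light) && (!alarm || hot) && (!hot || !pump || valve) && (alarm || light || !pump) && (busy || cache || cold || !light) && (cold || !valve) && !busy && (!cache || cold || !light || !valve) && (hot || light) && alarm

Unsatisfiable

Case alarm = True:
  (!hot) forces hot = False.
  Clause (!alarm || hot) is falsified — contradiction.
Case alarm = False:
  Clause (alarm) is falsified — contradiction.
Both cases fail, so the formula is unsatisfiable.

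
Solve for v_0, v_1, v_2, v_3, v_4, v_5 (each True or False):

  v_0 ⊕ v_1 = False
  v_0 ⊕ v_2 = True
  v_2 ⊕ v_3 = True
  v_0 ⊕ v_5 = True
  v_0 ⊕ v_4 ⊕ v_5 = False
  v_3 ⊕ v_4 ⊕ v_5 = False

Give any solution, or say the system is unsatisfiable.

v_0 = True, v_1 = True, v_2 = False, v_3 = True, v_4 = True, v_5 = False

v_0 ⊕ v_1 = T ⊕ T = False ✓
v_0 ⊕ v_2 = T ⊕ F = True ✓
v_2 ⊕ v_3 = F ⊕ T = True ✓
v_0 ⊕ v_5 = T ⊕ F = True ✓
v_0 ⊕ v_4 ⊕ v_5 = T ⊕ T ⊕ F = False ✓
v_3 ⊕ v_4 ⊕ v_5 = T ⊕ T ⊕ F = False ✓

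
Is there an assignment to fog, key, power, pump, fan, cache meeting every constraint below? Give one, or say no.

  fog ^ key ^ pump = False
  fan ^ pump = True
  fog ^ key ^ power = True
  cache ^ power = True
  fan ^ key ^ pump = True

fog: True; key: False; power: False; pump: True; fan: False; cache: True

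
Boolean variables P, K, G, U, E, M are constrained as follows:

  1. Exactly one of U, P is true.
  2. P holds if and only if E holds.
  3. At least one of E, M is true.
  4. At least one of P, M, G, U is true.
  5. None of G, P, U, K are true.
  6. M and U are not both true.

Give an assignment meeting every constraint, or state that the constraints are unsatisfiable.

Unsatisfiable — no assignment works.

Case P = True:
  Constraint (5) is violated (P=T) — contradiction.
Case P = False:
  (1) with P=F forces U = True.
  Constraint (5) is violated (U=T) — contradiction.
Both cases fail — unsatisfiable.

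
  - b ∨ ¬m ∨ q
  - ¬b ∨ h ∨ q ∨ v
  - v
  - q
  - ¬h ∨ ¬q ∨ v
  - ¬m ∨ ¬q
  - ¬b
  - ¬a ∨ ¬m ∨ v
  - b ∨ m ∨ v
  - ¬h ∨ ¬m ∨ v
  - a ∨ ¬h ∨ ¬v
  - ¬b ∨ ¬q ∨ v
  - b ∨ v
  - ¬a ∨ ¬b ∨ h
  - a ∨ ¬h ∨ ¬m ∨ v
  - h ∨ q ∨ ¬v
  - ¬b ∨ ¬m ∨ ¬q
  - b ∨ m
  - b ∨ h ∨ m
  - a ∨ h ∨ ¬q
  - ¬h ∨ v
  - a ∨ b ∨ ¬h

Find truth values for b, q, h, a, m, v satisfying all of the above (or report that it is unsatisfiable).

Case b = True:
  Clause (¬b) is falsified — contradiction.
Case b = False:
  (v) forces v = True.
  (q) forces q = True.
  (¬m ∨ ¬q) forces m = False.
  Clause (b ∨ m) is falsified — contradiction.
Both cases fail, so the formula is unsatisfiable.

Unsatisfiable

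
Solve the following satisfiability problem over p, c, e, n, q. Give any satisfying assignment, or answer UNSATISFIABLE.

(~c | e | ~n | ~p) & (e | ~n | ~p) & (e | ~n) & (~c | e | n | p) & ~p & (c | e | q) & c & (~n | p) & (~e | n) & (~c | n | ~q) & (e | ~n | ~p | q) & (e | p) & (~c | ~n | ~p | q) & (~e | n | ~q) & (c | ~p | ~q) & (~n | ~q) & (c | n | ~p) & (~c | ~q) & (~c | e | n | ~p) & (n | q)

The formula is unsatisfiable.

Case p = True:
  Clause (~p) is falsified — contradiction.
Case p = False:
  (c) forces c = True.
  (~n | p) forces n = False.
  (~c | e | n | p) forces e = True.
  Clause (~e | n) is falsified — contradiction.
Both cases fail, so the formula is unsatisfiable.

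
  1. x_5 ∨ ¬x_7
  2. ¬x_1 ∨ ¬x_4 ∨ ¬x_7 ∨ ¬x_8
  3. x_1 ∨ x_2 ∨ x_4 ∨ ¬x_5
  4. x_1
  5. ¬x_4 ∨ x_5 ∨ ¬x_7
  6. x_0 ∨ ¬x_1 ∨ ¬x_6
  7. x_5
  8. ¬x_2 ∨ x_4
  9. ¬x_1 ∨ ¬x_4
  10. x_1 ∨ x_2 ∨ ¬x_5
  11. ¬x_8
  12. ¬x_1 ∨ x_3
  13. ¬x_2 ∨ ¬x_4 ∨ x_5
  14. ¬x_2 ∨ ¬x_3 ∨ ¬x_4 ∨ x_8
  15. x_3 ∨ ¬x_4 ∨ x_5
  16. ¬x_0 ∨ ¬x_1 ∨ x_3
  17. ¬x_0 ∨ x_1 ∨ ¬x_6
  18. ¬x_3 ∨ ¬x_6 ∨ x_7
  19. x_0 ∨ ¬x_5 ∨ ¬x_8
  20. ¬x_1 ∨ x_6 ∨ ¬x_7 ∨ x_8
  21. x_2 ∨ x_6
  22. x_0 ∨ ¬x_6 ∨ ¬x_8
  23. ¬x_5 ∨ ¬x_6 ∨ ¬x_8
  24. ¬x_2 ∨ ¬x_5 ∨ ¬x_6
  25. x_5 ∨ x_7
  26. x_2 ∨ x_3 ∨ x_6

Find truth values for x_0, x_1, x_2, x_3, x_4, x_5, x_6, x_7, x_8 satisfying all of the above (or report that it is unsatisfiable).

x_0=T, x_1=T, x_2=F, x_3=T, x_4=F, x_5=T, x_6=T, x_7=T, x_8=F

Unit clause (x_1) forces x_1 = True.
Unit clause (x_5) forces x_5 = True.
In (¬x_1 ∨ ¬x_4) only ¬x_4 is left, so x_4 = False.
Unit clause (¬x_8) forces x_8 = False.
In (¬x_1 ∨ x_3) only x_3 is left, so x_3 = True.
In (¬x_2 ∨ x_4) only ¬x_2 is left, so x_2 = False.
In (x_2 ∨ x_6) only x_6 is left, so x_6 = True.
In (x_0 ∨ ¬x_1 ∨ ¬x_6) only x_0 is left, so x_0 = True.
In (¬x_3 ∨ ¬x_6 ∨ x_7) only x_7 is left, so x_7 = True.
All clauses satisfied.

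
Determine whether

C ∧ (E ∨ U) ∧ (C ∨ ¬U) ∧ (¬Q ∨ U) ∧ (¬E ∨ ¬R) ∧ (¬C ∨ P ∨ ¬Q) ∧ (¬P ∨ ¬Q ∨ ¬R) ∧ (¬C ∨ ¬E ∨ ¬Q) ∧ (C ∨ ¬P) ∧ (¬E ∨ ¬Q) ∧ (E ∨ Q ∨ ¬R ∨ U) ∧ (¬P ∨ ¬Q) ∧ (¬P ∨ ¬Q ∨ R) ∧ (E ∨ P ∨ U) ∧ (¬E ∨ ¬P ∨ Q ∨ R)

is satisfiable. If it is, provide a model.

C = True, U = True, Q = False, R = False, E = False, P = True

Unit clause (C) forces C = True.
Set U = True.
Try Q = True:
  (¬C ∨ P ∨ ¬Q) forces P = True.
  clause (¬P ∨ ¬Q) is falsified — backtrack.
So Q = False.
Set R = False.
Set E = False.
Set P = True.
All clauses satisfied.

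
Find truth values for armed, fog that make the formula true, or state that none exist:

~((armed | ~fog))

armed=F, fog=T

  ~((armed | ~fog)) = True
    armed | ~fog = False
      ~fog = False
The formula evaluates to True.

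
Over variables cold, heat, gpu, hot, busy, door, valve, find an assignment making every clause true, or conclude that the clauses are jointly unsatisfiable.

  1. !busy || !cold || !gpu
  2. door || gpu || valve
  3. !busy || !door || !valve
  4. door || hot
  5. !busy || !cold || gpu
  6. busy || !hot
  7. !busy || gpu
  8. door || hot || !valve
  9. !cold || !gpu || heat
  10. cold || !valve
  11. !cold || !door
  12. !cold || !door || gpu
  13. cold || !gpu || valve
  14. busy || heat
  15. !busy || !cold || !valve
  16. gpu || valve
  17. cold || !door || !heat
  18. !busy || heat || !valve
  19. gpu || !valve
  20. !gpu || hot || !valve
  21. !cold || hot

The formula is unsatisfiable.

Case cold = True:
  (!cold || !door) forces door = False.
  (door || hot) forces hot = True.
  (busy || !hot) forces busy = True.
  (!busy || !cold || !gpu) forces gpu = False.
  Clause (!busy || !cold || gpu) is falsified — contradiction.
Case cold = False:
  (cold || !valve) forces valve = False.
  (cold || !gpu || valve) forces gpu = False.
  Clause (gpu || valve) is falsified — contradiction.
Both cases fail, so the formula is unsatisfiable.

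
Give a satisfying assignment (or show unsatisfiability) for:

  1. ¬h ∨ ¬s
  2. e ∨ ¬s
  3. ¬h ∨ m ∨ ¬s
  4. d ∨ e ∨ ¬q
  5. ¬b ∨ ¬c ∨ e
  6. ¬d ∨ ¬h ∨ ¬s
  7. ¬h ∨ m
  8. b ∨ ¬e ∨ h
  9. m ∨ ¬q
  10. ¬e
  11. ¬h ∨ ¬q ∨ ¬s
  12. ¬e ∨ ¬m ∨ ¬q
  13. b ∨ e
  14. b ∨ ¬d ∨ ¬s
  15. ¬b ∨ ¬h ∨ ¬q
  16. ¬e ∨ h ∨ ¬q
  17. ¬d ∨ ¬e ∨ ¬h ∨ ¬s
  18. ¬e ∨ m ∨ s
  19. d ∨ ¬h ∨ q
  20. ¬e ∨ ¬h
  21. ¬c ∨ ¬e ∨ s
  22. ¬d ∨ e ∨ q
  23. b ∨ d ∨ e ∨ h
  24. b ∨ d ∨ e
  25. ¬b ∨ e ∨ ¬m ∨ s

b = True; m = False; s = False; e = False; q = False; d = False; c = False; h = False

Unit clause (¬e) forces e = False.
In (b ∨ e) only b is left, so b = True.
In (e ∨ ¬s) only ¬s is left, so s = False.
In (¬b ∨ ¬c ∨ e) only ¬c is left, so c = False.
In (¬b ∨ e ∨ ¬m ∨ s) only ¬m is left, so m = False.
In (¬h ∨ m) only ¬h is left, so h = False.
In (m ∨ ¬q) only ¬q is left, so q = False.
In (¬d ∨ e ∨ q) only ¬d is left, so d = False.
All clauses satisfied.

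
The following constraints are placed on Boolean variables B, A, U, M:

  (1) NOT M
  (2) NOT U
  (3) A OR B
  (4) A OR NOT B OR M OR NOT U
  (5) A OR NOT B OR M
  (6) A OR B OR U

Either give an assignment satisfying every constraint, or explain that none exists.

Unit clause (NOT M) forces M = False.
Unit clause (NOT U) forces U = False.
Set B = True.
  then (A OR NOT B OR M) forces A = True.
Check each clause:
  (NOT M): NOT M holds.
  (NOT U): NOT U holds.
  (A OR B): A holds.
  (A OR NOT B OR M OR NOT U): A holds.
  (A OR NOT B OR M): A holds.
  (A OR B OR U): A holds.
All clauses satisfied.

B = True; A = True; U = False; M = False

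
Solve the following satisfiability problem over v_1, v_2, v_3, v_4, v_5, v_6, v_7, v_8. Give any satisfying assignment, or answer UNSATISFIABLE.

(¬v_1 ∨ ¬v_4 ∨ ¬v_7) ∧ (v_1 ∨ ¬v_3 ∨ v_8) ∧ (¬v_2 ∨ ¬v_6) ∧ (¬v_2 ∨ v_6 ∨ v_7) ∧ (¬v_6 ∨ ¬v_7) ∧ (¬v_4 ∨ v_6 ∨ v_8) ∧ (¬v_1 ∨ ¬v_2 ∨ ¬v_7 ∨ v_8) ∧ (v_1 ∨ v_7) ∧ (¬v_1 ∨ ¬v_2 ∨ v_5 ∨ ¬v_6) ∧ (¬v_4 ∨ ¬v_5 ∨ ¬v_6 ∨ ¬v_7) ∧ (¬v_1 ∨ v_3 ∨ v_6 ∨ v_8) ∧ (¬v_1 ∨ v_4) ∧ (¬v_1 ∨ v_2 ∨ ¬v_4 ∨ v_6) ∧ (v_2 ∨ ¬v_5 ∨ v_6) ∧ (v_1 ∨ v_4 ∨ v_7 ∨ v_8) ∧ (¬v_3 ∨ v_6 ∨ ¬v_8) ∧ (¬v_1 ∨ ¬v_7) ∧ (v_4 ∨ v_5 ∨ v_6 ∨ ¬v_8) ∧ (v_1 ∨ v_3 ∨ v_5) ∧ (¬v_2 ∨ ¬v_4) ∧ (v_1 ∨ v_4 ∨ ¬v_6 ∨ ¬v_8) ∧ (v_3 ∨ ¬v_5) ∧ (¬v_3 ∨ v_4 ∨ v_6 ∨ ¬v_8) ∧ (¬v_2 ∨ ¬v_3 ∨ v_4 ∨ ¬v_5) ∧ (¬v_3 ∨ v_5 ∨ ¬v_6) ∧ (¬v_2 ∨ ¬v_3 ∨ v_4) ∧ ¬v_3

Unit clause (¬v_3) forces v_3 = False.
In (v_3 ∨ ¬v_5) only ¬v_5 is left, so v_5 = False.
In (v_1 ∨ v_3 ∨ v_5) only v_1 is left, so v_1 = True.
In (¬v_1 ∨ v_4) only v_4 is left, so v_4 = True.
In (¬v_1 ∨ ¬v_7) only ¬v_7 is left, so v_7 = False.
In (¬v_2 ∨ ¬v_4) only ¬v_2 is left, so v_2 = False.
In (¬v_1 ∨ v_2 ∨ ¬v_4 ∨ v_6) only v_6 is left, so v_6 = True.
Set v_8 = False.
All clauses satisfied.

v_1 = True, v_2 = False, v_3 = False, v_4 = True, v_5 = False, v_6 = True, v_7 = False, v_8 = False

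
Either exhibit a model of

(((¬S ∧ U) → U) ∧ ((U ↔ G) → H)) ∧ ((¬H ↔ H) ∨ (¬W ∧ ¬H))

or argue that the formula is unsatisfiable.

G = False; W = False; U = True; S = True; H = False

  ((¬S ∧ U) → U) ∧ ((U ↔ G) → H) = True
    (¬S ∧ U) → U = True
      ¬S ∧ U = False
        ¬S = False
    (U ↔ G) → H = True
      U ↔ G = False
  (¬H ↔ H) ∨ (¬W ∧ ¬H) = True
    ¬H ↔ H = False
      ¬H = True
    ¬W ∧ ¬H = True
      ¬W = True
      ¬H = True
Both conjuncts True, so the formula holds.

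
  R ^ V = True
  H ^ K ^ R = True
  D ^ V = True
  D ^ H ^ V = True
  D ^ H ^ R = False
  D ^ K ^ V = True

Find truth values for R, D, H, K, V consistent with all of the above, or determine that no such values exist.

R = True, D = True, H = False, K = False, V = False

R ^ V = T ^ F = True ✓
H ^ K ^ R = F ^ F ^ T = True ✓
D ^ V = T ^ F = True ✓
D ^ H ^ V = T ^ F ^ F = True ✓
D ^ H ^ R = T ^ F ^ T = False ✓
D ^ K ^ V = T ^ F ^ F = True ✓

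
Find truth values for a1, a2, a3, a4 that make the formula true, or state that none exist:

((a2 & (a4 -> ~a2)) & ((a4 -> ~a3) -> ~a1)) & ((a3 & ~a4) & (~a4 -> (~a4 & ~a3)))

Case a4 = True: the conjunct ~a4 is False.
Case a4 = False: the formula simplifies to (a2 & ~a1) & (a3 & ~a3).
  a3 = True: the conjunct ~a3 is False.
  a3 = False: the conjunct a3 is False.
Both cases fail — unsatisfiable.

No satisfying assignment exists.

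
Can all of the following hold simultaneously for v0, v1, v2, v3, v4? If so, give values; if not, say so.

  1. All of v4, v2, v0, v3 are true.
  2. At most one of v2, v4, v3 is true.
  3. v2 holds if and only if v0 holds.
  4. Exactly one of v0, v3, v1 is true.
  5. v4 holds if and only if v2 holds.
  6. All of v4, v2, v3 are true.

Case v2 = True:
  (1) forces v4 = True.
  Constraint (2) is violated (v2=T, v4=T) — contradiction.
Case v2 = False:
  Constraint (1) is violated (v2=F) — contradiction.
Both cases fail — unsatisfiable.

Unsatisfiable — no assignment works.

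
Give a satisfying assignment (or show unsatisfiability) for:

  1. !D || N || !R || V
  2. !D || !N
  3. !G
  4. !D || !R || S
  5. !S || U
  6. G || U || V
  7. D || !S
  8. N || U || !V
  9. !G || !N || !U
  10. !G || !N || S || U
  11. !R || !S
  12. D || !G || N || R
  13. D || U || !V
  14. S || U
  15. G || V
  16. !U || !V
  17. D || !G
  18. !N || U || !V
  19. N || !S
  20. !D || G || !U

Case G = True:
  Clause (!G) is falsified — contradiction.
Case G = False:
  (G || V) forces V = True.
  (!U || !V) forces U = False.
  (!S || U) forces S = False.
  Clause (S || U) is falsified — contradiction.
Both cases fail, so the formula is unsatisfiable.

UNSATISFIABLE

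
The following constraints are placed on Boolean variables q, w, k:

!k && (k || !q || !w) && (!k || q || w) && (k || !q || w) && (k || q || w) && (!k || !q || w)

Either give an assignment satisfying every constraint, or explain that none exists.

Unit clause (!k) forces k = False.
Set q = False.
  then (k || q || w) forces w = True.
Check each clause:
  (!k): !k holds.
  (k || !q || !w): !q holds.
  (!k || q || w): !k holds.
  (k || !q || w): !q holds.
  (k || q || w): w holds.
  (!k || !q || w): !k holds.
All clauses satisfied.

q = False, w = True, k = False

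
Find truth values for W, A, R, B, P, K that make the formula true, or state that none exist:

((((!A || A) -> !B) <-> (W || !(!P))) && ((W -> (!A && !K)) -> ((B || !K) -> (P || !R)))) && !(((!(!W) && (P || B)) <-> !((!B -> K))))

W=F, A=F, R=T, B=F, P=T, K=F

  (((!A || A) -> !B) <-> (W || !(!P))) && ((W -> (!A && !K)) -> ((B || !K) -> (P || !R))) = True
    ((!A || A) -> !B) <-> (W || !(!P)) = True
      (!A || A) -> !B = True
        !A || A = True
          !A = True
        !B = True
      W || !(!P) = True
        !(!P) = True
          !P = False
    (W -> (!A && !K)) -> ((B || !K) -> (P || !R)) = True
      W -> (!A && !K) = True
        !A && !K = True
          !A = True
          !K = True
      (B || !K) -> (P || !R) = True
        B || !K = True
          !K = True
        P || !R = True
          !R = False
  !(((!(!W) && (P || B)) <-> !((!B -> K)))) = True
    (!(!W) && (P || B)) <-> !((!B -> K)) = False
      !(!W) && (P || B) = False
        !(!W) = False
          !W = True
        P || B = True
      !((!B -> K)) = True
        !B -> K = False
          !B = True
Both conjuncts True, so the formula holds.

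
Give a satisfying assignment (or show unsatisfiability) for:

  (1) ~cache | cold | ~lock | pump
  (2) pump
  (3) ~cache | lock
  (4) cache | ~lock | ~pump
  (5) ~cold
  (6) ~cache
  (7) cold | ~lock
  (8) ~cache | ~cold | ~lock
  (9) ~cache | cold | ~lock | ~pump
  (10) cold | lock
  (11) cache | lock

Case cache = True:
  Clause (~cache) is falsified — contradiction.
Case cache = False:
  (pump) forces pump = True.
  (cache | ~lock | ~pump) forces lock = False.
  Clause (cache | lock) is falsified — contradiction.
Both cases fail, so the formula is unsatisfiable.

Unsatisfiable — no assignment works.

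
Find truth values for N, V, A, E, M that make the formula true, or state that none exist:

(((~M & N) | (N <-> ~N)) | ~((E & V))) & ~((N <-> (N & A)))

N: True; V: False; A: False; E: True; M: False

  ((~M & N) | (N <-> ~N)) | ~((E & V)) = True
    (~M & N) | (N <-> ~N) = True
      ~M & N = True
        ~M = True
      N <-> ~N = False
        ~N = False
    ~((E & V)) = True
      E & V = False
  ~((N <-> (N & A))) = True
    N <-> (N & A) = False
      N & A = False
Both conjuncts True, so the formula holds.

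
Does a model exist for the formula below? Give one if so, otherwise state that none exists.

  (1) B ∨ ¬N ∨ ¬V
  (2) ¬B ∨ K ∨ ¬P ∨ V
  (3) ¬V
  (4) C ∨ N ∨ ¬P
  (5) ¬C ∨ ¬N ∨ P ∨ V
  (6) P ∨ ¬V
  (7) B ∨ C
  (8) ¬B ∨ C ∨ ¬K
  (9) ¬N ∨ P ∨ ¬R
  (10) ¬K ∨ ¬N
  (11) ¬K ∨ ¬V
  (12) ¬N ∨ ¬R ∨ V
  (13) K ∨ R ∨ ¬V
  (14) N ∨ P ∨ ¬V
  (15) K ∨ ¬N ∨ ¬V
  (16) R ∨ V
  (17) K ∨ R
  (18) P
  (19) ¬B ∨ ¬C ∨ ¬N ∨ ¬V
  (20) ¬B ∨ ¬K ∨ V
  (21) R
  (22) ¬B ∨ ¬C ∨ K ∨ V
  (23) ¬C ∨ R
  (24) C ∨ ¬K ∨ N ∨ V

B = False, V = False, R = True, N = False, C = True, P = True, K = True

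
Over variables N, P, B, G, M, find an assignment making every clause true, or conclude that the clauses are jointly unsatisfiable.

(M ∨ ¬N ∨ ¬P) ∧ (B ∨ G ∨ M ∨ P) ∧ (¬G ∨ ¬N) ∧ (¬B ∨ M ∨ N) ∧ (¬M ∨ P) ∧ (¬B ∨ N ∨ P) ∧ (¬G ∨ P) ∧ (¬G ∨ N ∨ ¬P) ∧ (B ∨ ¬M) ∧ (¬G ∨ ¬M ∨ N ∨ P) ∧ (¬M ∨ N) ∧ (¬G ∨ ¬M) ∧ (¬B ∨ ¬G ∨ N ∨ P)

Set N = True.
  then (¬G ∨ ¬N) forces G = False.
Set P = False.
  then (¬M ∨ P) forces M = False.
  then (B ∨ G ∨ M ∨ P) forces B = True.
All clauses satisfied.

N = True, P = False, B = True, G = False, M = False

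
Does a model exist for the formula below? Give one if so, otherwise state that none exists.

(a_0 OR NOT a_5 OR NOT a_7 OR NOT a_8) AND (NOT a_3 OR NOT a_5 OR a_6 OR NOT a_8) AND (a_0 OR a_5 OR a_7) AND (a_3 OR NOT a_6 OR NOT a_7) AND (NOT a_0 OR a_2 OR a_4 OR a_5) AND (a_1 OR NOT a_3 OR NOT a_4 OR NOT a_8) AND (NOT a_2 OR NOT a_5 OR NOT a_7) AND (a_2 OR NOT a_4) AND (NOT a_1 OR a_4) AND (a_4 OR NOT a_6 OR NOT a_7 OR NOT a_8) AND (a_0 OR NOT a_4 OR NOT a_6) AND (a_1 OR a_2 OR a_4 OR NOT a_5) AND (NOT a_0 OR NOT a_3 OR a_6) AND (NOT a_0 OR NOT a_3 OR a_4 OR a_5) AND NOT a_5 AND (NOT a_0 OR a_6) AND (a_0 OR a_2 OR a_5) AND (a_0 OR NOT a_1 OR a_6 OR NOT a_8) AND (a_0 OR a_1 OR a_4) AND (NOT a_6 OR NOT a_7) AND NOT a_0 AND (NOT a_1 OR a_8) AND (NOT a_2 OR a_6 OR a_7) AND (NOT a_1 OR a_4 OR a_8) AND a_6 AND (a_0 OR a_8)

Unsatisfiable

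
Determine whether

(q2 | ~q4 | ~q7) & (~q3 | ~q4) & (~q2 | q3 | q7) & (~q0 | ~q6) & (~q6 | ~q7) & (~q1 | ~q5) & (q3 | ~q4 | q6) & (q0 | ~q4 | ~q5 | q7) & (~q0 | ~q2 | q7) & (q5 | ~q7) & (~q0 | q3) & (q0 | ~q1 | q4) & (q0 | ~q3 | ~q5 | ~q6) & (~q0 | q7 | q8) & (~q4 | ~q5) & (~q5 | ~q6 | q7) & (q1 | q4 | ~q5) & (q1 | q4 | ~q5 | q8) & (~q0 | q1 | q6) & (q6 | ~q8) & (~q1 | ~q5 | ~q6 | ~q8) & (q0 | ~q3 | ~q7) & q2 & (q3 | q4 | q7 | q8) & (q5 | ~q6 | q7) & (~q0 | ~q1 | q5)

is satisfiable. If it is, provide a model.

Unit clause (q2) forces q2 = True.
Try q0 = True:
  (~q0 | ~q6) forces q6 = False.
  (~q0 | ~q2 | q7) forces q7 = True.
  (q5 | ~q7) forces q5 = True.
  (~q1 | ~q5) forces q1 = False.
  clause (~q0 | q1 | q6) is falsified — backtrack.
So q0 = False.
Try q1 = True:
  (~q1 | ~q5) forces q5 = False.
  (q5 | ~q7) forces q7 = False.
  (~q2 | q3 | q7) forces q3 = True.
  (~q3 | ~q4) forces q4 = False.
  clause (q0 | ~q1 | q4) is falsified — backtrack.
So q1 = False.
Set q3 = True.
  then (~q3 | ~q4) forces q4 = False.
  then (q1 | q4 | ~q5) forces q5 = False.
  then (q0 | ~q3 | ~q7) forces q7 = False.
  then (q5 | ~q6 | q7) forces q6 = False.
  then (q6 | ~q8) forces q8 = False.
All clauses satisfied.

q0: False; q1: False; q2: True; q3: True; q4: False; q5: False; q6: False; q7: False; q8: False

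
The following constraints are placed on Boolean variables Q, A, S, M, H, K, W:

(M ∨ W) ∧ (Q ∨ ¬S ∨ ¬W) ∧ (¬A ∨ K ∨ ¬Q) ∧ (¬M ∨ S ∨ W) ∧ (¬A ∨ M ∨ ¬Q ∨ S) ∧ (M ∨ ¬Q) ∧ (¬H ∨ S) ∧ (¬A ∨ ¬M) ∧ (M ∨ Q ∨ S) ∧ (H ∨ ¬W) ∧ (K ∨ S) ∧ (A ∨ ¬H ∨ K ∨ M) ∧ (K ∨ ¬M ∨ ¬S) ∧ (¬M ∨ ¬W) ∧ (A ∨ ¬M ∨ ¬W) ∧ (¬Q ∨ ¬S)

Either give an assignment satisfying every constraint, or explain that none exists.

Q = False; A = False; S = True; M = True; H = True; K = True; W = False

Set Q = False.
Set A = False.
Try S = False:
  (¬H ∨ S) forces H = False.
  (M ∨ Q ∨ S) forces M = True.
  (¬M ∨ S ∨ W) forces W = True.
  clause (H ∨ ¬W) is falsified — backtrack.
So S = True.
  then (Q ∨ ¬S ∨ ¬W) forces W = False.
  then (M ∨ W) forces M = True.
  then (K ∨ ¬M ∨ ¬S) forces K = True.
Set H = True.
All clauses satisfied.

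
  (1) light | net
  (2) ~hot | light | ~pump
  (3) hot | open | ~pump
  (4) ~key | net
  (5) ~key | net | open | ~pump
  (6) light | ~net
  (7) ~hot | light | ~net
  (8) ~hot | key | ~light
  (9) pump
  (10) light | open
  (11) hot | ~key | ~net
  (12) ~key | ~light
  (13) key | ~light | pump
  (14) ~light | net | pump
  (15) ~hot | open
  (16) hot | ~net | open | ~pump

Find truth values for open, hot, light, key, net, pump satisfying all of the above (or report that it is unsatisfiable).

Unit clause (pump) forces pump = True.
Try open = False:
  (hot | open | ~pump) forces hot = True.
  clause (~hot | open) is falsified — backtrack.
So open = True.
Set hot = False.
Try light = False:
  (light | net) forces net = True.
  clause (light | ~net) is falsified — backtrack.
So light = True.
  then (~key | ~light) forces key = False.
Set net = False.
All clauses satisfied.

open=T, hot=F, light=T, key=F, net=F, pump=T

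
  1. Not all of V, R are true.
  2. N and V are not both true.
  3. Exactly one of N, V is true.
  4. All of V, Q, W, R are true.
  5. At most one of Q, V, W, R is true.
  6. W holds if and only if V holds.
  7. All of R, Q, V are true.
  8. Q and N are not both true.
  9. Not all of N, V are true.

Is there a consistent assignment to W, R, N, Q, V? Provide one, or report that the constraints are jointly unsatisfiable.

The formula is unsatisfiable.

Case W = True:
  (4) forces V = True.
  Constraint (5) is violated (V=T, W=T) — contradiction.
Case W = False:
  Constraint (4) is violated (W=F) — contradiction.
Both cases fail — unsatisfiable.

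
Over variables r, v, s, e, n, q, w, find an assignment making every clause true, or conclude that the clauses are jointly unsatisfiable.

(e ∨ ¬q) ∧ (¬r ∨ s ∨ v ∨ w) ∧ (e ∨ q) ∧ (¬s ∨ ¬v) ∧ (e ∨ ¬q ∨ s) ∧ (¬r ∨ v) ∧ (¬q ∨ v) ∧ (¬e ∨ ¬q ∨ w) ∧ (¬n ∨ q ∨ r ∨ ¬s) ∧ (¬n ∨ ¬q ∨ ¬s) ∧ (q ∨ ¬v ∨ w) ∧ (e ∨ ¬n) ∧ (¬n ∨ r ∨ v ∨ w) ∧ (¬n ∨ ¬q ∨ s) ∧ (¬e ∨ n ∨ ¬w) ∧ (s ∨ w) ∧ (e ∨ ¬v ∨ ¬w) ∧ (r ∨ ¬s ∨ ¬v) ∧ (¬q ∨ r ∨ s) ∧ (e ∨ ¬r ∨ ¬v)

Set r = True.
  then (¬r ∨ v) forces v = True.
  then (e ∨ ¬r ∨ ¬v) forces e = True.
  then (¬s ∨ ¬v) forces s = False.
  then (s ∨ w) forces w = True.
  then (¬e ∨ n ∨ ¬w) forces n = True.
  then (¬n ∨ ¬q ∨ s) forces q = False.
All clauses satisfied.

r=T, v=T, s=F, e=T, n=T, q=F, w=T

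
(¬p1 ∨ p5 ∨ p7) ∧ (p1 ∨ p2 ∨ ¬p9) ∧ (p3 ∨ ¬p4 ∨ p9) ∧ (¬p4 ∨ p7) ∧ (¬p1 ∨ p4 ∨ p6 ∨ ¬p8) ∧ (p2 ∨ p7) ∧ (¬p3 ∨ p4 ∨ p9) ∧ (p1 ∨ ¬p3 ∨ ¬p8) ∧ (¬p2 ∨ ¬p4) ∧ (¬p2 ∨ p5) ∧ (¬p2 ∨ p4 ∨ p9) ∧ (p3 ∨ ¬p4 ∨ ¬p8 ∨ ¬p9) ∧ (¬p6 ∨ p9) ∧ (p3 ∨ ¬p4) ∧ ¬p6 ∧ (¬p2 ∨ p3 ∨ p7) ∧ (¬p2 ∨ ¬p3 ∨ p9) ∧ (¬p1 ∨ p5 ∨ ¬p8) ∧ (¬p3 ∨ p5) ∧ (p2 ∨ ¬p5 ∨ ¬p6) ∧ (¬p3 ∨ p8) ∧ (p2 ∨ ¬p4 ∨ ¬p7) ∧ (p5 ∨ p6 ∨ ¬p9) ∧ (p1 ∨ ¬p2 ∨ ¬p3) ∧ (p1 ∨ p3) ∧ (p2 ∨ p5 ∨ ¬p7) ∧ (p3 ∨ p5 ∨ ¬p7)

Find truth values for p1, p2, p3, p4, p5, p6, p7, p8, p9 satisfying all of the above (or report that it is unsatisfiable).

p1 = True; p2 = True; p3 = False; p4 = False; p5 = True; p6 = False; p7 = True; p8 = False; p9 = True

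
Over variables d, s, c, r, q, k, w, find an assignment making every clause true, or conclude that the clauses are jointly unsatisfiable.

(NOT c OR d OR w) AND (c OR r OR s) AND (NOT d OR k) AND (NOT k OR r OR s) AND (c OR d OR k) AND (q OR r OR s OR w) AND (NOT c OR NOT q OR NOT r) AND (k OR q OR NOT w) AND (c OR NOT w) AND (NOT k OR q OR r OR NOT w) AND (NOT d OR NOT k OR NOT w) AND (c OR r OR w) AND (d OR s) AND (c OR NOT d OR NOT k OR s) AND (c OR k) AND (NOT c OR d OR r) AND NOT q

Unit clause (NOT q) forces q = False.
Set d = True.
  then (NOT d OR k) forces k = True.
  then (NOT d OR NOT k OR NOT w) forces w = False.
Set s = True.
Set c = True.
Set r = True.
All clauses satisfied.

d = True; s = True; c = True; r = True; q = False; k = True; w = False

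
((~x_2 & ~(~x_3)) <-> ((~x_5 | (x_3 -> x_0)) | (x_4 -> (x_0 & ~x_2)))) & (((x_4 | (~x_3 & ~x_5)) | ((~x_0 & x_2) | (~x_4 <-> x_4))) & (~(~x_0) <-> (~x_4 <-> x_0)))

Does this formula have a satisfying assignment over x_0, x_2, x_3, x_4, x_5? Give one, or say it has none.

Case x_3 = True: the formula simplifies to (~x_2 <-> ((~x_5 | x_0) | (x_4 -> (x_0 & ~x_2)))) & ((x_4 | ((~x_0 & x_2) | (~x_4 <-> x_4))) & (~(~x_0) <-> (~x_4 <-> x_0))).
  x_0 = True: simplifies to ~x_2 & ((x_4 | (~x_4 <-> x_4)) & ~x_4).
    x_4 = True: the conjunct ~x_4 is False.
    x_4 = False: the conjunct x_4 | (~x_4 <-> x_4) becomes False | (True <-> False) = False.
  x_0 = False: simplifies to (~x_2 <-> (~x_5 | ~x_4)) & ((x_4 | (x_2 | (~x_4 <-> x_4))) & ~x_4).
    x_4 = True: the conjunct ~x_4 is False.
    x_4 = False: simplifies to ~x_2 & x_2.
      x_2 = True: the conjunct ~x_2 is False.
      x_2 = False: the conjunct x_2 is False.
Case x_3 = False: the conjunct (~x_2 & ~(~x_3)) <-> ((~x_5 | (x_3 -> x_0)) | (x_4 -> (x_0 & ~x_2))) becomes (~x_2 & False) <-> (True | (x_4 -> (x_0 & ~x_2))) = False.
Both cases fail — unsatisfiable.

Unsatisfiable — no assignment works.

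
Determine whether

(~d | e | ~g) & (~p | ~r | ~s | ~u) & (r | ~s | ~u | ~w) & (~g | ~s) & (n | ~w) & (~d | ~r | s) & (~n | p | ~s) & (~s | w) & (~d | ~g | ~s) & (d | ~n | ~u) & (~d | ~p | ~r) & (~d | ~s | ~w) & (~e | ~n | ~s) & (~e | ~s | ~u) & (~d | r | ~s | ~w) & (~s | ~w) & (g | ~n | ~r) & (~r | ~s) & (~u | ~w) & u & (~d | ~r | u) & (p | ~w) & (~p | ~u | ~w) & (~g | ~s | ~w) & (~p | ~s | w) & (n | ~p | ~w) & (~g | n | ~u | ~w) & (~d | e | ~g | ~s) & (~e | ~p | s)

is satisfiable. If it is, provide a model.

w: False, s: False, p: False, n: False, d: True, r: False, u: True, e: False, g: False

Unit clause (u) forces u = True.
In (~u | ~w) only ~w is left, so w = False.
In (~s | w) only ~s is left, so s = False.
Set p = False.
Set n = False.
Set d = True.
  then (~d | ~r | s) forces r = False.
Set e = False.
  then (~d | e | ~g) forces g = False.
All clauses satisfied.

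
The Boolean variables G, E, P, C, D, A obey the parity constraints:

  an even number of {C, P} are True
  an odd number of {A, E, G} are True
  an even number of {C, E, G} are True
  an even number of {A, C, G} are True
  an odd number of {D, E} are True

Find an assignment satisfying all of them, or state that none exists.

G=T, E=F, P=T, C=T, D=T, A=F

{C, P}: 2 true → even ✓
{A, E, G}: 1 true → odd ✓
{C, E, G}: 2 true → even ✓
{A, C, G}: 2 true → even ✓
{D, E}: 1 true → odd ✓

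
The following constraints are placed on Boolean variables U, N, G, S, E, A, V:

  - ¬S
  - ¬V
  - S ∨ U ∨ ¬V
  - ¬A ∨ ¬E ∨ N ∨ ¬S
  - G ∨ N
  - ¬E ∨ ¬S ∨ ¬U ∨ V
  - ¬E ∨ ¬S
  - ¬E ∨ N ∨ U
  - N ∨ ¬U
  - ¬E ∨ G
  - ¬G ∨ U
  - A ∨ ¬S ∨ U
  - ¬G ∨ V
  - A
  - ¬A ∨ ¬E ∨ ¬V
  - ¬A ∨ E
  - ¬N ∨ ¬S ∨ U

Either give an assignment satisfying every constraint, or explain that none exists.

Unsatisfiable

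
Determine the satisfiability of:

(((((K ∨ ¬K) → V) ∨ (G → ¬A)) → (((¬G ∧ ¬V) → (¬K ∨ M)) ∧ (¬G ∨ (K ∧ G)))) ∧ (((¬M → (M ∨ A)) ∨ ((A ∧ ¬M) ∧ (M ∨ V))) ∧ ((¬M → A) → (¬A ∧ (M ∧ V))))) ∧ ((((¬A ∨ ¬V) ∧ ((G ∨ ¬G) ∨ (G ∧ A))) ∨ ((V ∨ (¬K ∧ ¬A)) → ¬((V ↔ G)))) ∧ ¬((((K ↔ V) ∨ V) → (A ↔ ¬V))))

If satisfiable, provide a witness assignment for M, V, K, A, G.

Unsatisfiable

Case A = True: the conjunct (¬M → A) → (¬A ∧ (M ∧ V)) becomes (¬M → True) → (False ∧ (M ∧ V)) = False.
Case A = False: the formula simplifies to ((((¬G ∧ ¬V) → (¬K ∨ M)) ∧ (¬G ∨ (K ∧ G))) ∧ ((¬M → M) ∧ (M → (M ∧ V)))) ∧ (((G ∨ ¬G) ∨ ((V ∨ ¬K) → ¬((V ↔ G)))) ∧ ¬((((K ↔ V) ∨ V) → V))).
  M = True: simplifies to ((¬G ∨ (K ∧ G)) ∧ V) ∧ (((G ∨ ¬G) ∨ ((V ∨ ¬K) → ¬((V ↔ G)))) ∧ ¬((((K ↔ V) ∨ V) → V))).
    V = True: the conjunct ¬((((K ↔ V) ∨ V) → V)) becomes ¬((True → True)) = False.
    V = False: the conjunct V is False.
  M = False: the conjunct ¬M → M becomes ¬False → False = False.
Both cases fail — unsatisfiable.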